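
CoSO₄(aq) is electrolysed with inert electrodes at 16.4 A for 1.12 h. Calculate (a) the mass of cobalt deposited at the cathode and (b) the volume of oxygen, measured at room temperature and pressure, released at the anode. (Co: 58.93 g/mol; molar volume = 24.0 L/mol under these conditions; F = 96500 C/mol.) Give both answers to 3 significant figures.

Q = 16.4 × 4032 = 66120 C; n(e⁻) = 66120 / 96500 = 0.6852 mol
Cathode: Co²⁺ + 2e⁻ → Co → n(Co) = 0.6852/2 = 0.3426 mol → 20.2 g
Anode: 2H₂O → O₂ + 4H⁺ + 4e⁻ → n(O₂) = 0.6852/4 = 0.1713 mol → 4.11 L

20.2 g Co; 4.11 L O₂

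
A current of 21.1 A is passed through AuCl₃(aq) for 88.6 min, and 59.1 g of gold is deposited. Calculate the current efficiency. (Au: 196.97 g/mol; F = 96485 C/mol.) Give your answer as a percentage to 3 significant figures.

Q = 21.1 × 5316 = 1.122×10^5 C
n(e⁻) = 1.122×10^5 / 96485 = 1.163 mol
Au³⁺ + 3e⁻ → Au, so theoretical n(Au) = 0.3877 mol → 76.37 g
Efficiency = 59.1 / 76.37 = 0.7739 = 77.4%

77.4%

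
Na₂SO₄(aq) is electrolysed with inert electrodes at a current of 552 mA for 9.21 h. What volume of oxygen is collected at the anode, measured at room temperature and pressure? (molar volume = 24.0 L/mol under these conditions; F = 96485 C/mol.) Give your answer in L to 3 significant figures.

Q = 0.552 A × 33156 s = 18300 C
n(e⁻) = 18300 / 96485 = 0.1897 mol
2H₂O → O₂ + 4H⁺ + 4e⁻, so n(O₂) = 0.1897 / 4 = 0.04743 mol
V = 0.04743 × 24.0 = 1.138 L

1.14 L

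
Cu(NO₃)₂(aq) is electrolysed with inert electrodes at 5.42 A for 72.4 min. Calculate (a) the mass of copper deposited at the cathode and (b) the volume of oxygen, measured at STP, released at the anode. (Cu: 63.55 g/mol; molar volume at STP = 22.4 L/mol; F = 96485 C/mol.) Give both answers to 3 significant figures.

Q = 5.42 × 4344 = 23540 C; n(e⁻) = 23540 / 96485 = 0.2440 mol
Cathode: Cu²⁺ + 2e⁻ → Cu → n(Cu) = 0.2440/2 = 0.1220 mol → 7.75 g
Anode: 2H₂O → O₂ + 4H⁺ + 4e⁻ → n(O₂) = 0.2440/4 = 0.06100 mol → 1.37 L

7.75 g Cu; 1.37 L O₂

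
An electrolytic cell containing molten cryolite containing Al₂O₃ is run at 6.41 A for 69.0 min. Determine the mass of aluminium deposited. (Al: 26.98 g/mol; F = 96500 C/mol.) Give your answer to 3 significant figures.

Charge passed = 6.41 × 4140 = 26540 C
n(e⁻) = Q/F = 26540/96500 = 0.2750 mol
Al³⁺ + 3e⁻ → Al, so n(Al) = 0.2750 / 3 = 0.09167 mol
m = 0.09167 × 26.98 = 2.47 g

2.47 g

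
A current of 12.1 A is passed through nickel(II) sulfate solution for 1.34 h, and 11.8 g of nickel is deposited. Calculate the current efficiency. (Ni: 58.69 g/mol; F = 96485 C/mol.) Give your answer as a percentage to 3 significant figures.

66.5%

Q = 12.1 × 4824 = 58370 C
n(e⁻) = 58370 / 96485 = 0.6050 mol
Ni²⁺ + 2e⁻ → Ni, so theoretical n(Ni) = 0.3025 mol → 17.75 g
Efficiency = 11.8 / 17.75 = 0.6648 = 66.5%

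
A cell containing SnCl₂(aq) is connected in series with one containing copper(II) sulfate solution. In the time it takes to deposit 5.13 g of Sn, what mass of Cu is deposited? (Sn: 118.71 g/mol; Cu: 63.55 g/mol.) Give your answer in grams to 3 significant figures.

n(Sn) = 5.13 / 118.71 = 0.04321 mol
Sn²⁺ + 2e⁻ → Sn, so n(e⁻) = 2 × 0.04321 = 0.08642 mol
The cells are in series, so the same charge (and hence the same n(e⁻) = 0.08642 mol) passes through both.
Cu²⁺ + 2e⁻ → Cu, so n(Cu) = 0.08642 / 2 = 0.04321 mol
m(Cu) = 0.04321 × 63.55 = 2.75 g

2.75 g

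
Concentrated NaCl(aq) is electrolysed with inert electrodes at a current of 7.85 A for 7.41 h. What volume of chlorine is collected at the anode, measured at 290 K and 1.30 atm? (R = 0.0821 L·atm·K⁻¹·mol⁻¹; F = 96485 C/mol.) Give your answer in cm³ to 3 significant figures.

19900 cm³

Q = It = 7.85 × 26676 = 2.094×10^5 C
n(e⁻) = 2.094×10^5 / 96485 = 2.170 mol
2Cl⁻ → Cl₂ + 2e⁻, so n(Cl₂) = 2.170 / 2 = 1.085 mol
V = nRT/P = 1.085 × 0.0821 × 290 / 1.30 = 19.87 L
= 19900 cm³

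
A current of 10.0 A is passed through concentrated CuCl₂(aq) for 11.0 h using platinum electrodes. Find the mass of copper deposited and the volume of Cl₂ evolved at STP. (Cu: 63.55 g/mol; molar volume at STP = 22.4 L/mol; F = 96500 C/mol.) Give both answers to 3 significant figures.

130 g Cu; 46.0 L Cl₂

Q = 10.0 × 39600 = 3.960×10^5 C; n(e⁻) = 3.960×10^5 / 96500 = 4.104 mol
Cathode: Cu²⁺ + 2e⁻ → Cu → n(Cu) = 4.104/2 = 2.052 mol → 130 g
Anode: 2Cl⁻ → Cl₂ + 2e⁻ → n(Cl₂) = 4.104/2 = 2.052 mol → 46.0 L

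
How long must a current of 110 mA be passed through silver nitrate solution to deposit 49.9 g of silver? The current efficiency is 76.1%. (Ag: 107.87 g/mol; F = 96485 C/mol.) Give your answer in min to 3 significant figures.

8890 min

n(Ag) = 49.9 / 107.87 = 0.4626 mol
Ag⁺ + e⁻ → Ag, so n(e⁻) = 0.4626 mol
Q = 0.4626 × 96485 / 0.761 = 58650 C
t = Q / I = 58650 / 0.110 = 5.332×10^5 s = 8890 min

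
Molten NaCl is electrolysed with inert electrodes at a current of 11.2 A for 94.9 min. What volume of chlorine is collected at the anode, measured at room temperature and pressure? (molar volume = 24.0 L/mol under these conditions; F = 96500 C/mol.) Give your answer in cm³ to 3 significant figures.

7930 cm³

Charge passed = 11.2 × 5694 = 63770 C
n(e⁻) = Q/F = 63770/96500 = 0.6608 mol
2Cl⁻ → Cl₂ + 2e⁻, so n(Cl₂) = 0.6608 / 2 = 0.3304 mol
V = 0.3304 × 24.0 = 7.930 L
= 7930 cm³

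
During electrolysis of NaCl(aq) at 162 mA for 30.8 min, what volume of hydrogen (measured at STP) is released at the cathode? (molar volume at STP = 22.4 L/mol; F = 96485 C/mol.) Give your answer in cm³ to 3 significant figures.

34.8 cm³

Q = 0.162 A × 1848 s = 299.4 C
n(e⁻) = 299.4 / 96485 = 0.003103 mol
2H⁺ + 2e⁻ → H₂, so n(H₂) = 0.003103 / 2 = 0.001552 mol
V = 0.001552 × 22.4 = 0.03476 L
= 34.8 cm³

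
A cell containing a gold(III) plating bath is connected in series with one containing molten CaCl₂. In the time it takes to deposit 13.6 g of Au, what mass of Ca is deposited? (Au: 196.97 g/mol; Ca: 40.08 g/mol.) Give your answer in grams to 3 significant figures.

4.15 g

n(Au) = 13.6 / 196.97 = 0.06905 mol
Au³⁺ + 3e⁻ → Au, so n(e⁻) = 3 × 0.06905 = 0.2072 mol
The cells are in series, so the same charge (and hence the same n(e⁻) = 0.2072 mol) passes through both.
Ca²⁺ + 2e⁻ → Ca, so n(Ca) = 0.2072 / 2 = 0.1036 mol
m(Ca) = 0.1036 × 40.08 = 4.15 g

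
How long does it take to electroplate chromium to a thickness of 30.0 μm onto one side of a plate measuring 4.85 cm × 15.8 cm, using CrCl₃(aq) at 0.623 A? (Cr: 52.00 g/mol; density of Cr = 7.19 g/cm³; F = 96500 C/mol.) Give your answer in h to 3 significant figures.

4.10 h

Plated area = 4.85 × 15.8 = 76.63 cm²
Volume = 76.63 × 30.0×10⁻⁴ cm = 0.2299 cm³
m(Cr) = 0.2299 × 7.19 = 1.653 g
n(Cr) = 1.653 / 52.00 = 0.03179 mol; n(e⁻) = 3 × 0.03179 = 0.09537 mol
Q = 0.09537 × 96500 = 9203 C
t = 9203 / 0.623 = 14770 s = 4.10 h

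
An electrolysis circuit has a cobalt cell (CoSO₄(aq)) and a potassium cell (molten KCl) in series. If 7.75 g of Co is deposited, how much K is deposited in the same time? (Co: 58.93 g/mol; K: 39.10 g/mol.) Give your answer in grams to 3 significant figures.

n(Co) = 7.75 / 58.93 = 0.1315 mol
Co²⁺ + 2e⁻ → Co, so n(e⁻) = 2 × 0.1315 = 0.2630 mol
In series, the same 0.2630 mol of electrons flows through the second cell.
K⁺ + e⁻ → K, so n(K) = 0.2630 mol
m(K) = 0.2630 × 39.10 = 10.3 g

10.3 g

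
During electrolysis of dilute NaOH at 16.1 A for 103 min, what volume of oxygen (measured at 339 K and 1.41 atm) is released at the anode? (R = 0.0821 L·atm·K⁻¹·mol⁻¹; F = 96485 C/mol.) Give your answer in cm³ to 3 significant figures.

5090 cm³

Charge passed = 16.1 × 6180 = 99500 C
Moles of electrons = 99500 / 96485 = 1.031 mol
2H₂O → O₂ + 4H⁺ + 4e⁻, so n(O₂) = 1.031 / 4 = 0.2578 mol
V = nRT/P = 0.2578 × 0.0821 × 339 / 1.41 = 5.089 L
= 5090 cm³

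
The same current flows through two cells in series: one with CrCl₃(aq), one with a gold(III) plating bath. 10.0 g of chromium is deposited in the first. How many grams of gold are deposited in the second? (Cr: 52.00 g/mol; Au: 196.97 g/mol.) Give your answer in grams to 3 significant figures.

37.9 g

n(Cr) = 10.0 / 52.00 = 0.1923 mol
Cr³⁺ + 3e⁻ → Cr, so n(e⁻) = 3 × 0.1923 = 0.5769 mol
Since the cells are in series, n(e⁻) in the Au cell is also 0.5769 mol.
Au³⁺ + 3e⁻ → Au, so n(Au) = 0.5769 / 3 = 0.1923 mol
m(Au) = 0.1923 × 196.97 = 37.9 g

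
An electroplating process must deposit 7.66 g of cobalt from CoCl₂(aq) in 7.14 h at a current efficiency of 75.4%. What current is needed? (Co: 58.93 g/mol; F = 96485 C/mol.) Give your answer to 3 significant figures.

n(Co) = 7.66 / 58.93 = 0.1300 mol
Co²⁺ + 2e⁻ → Co, so n(e⁻) = 2 × 0.1300 = 0.2600 mol
Q = 0.2600 × 96485 / 0.754 = 33270 C
I = Q / t = 33270 / 25704 s = 1.29 A

1.29 A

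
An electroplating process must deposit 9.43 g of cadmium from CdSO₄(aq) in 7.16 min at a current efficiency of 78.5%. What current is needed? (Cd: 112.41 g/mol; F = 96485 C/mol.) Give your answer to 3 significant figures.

48.0 A

n(Cd) = 9.43 / 112.41 = 0.08389 mol
Cd²⁺ + 2e⁻ → Cd, so n(e⁻) = 2 × 0.08389 = 0.1678 mol
Q = 0.1678 × 96485 / 0.785 = 20620 C
I = Q / t = 20620 / 429.6 s = 48.0 A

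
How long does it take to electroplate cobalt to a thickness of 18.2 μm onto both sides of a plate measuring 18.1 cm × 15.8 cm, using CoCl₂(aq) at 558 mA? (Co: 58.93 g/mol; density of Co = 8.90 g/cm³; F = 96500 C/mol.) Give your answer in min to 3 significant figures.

Plated area = 2 × 18.1 × 15.8 = 572.0 cm²
Volume = 572.0 × 18.2×10⁻⁴ cm = 1.041 cm³
m(Co) = 1.041 × 8.90 = 9.265 g
n(Co) = 9.265 / 58.93 = 0.1572 mol; n(e⁻) = 2 × 0.1572 = 0.3144 mol
Q = 0.3144 × 96500 = 30340 C
t = 30340 / 0.558 = 54370 s = 906 min

906 min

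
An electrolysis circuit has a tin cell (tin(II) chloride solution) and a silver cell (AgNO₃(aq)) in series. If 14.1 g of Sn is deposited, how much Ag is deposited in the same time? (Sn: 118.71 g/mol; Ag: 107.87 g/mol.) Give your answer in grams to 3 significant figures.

n(Sn) = 14.1 / 118.71 = 0.1188 mol
Sn²⁺ + 2e⁻ → Sn, so n(e⁻) = 2 × 0.1188 = 0.2376 mol
In series, the same 0.2376 mol of electrons flows through the second cell.
Ag⁺ + e⁻ → Ag, so n(Ag) = 0.2376 mol
m(Ag) = 0.2376 × 107.87 = 25.6 g

25.6 g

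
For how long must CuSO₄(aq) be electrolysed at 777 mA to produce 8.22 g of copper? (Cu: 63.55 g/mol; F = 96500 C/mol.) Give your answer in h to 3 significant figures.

8.92 h

n(Cu) = 8.22 / 63.55 = 0.1293 mol
Cu²⁺ + 2e⁻ → Cu, so n(e⁻) = 2 × 0.1293 = 0.2586 mol
Q = 0.2586 × 96500 = 24950 C
t = Q / I = 24950 / 0.777 = 32110 s = 8.92 h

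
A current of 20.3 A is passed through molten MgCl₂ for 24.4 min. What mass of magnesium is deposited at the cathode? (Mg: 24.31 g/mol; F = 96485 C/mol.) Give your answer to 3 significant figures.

3.74 g

Charge passed = 20.3 × 1464 = 29720 C
Moles of electrons = 29720 / 96485 = 0.3080 mol
Mg²⁺ + 2e⁻ → Mg, so n(Mg) = 0.3080 / 2 = 0.1540 mol
m = 0.1540 × 24.31 = 3.74 g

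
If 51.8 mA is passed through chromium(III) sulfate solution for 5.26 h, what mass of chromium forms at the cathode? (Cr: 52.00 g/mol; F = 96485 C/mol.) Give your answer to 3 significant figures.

0.176 g

Charge passed = 0.0518 × 18936 = 980.9 C
Moles of electrons = 980.9 / 96485 = 0.01017 mol
Cr³⁺ + 3e⁻ → Cr, so n(Cr) = 0.01017 / 3 = 0.003390 mol
m = 0.003390 × 52.00 = 0.176 g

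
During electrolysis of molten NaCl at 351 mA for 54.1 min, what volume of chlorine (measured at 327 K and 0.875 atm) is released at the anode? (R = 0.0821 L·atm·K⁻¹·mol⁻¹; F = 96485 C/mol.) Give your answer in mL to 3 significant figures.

Charge passed = 0.351 × 3246 = 1139 C
Moles of electrons = 1139 / 96485 = 0.01180 mol
2Cl⁻ → Cl₂ + 2e⁻, so n(Cl₂) = 0.01180 / 2 = 0.005900 mol
V = nRT/P = 0.005900 × 0.0821 × 327 / 0.875 = 0.1810 L
= 181 mL

181 mL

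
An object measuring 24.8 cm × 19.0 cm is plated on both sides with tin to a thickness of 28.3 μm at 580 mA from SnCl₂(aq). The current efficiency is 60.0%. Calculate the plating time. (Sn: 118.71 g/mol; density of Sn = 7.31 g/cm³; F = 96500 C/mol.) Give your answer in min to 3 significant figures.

1520 min

Plated area = 2 × 24.8 × 19.0 = 942.4 cm²
Volume = 942.4 × 28.3×10⁻⁴ cm = 2.667 cm³
m(Sn) = 2.667 × 7.31 = 19.50 g
n(Sn) = 19.50 / 118.71 = 0.1643 mol; n(e⁻) = 2 × 0.1643 = 0.3286 mol
Q = 0.3286 × 96500 / 0.600 = 52850 C
t = 52850 / 0.580 = 91120 s = 1520 min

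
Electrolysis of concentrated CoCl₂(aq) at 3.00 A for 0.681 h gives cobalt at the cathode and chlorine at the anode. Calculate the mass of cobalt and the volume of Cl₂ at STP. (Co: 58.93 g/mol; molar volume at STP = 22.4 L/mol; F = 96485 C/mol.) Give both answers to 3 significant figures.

Q = 3.00 × 2451.6 = 7355 C; n(e⁻) = 7355 / 96485 = 0.07623 mol
Cathode: Co²⁺ + 2e⁻ → Co → n(Co) = 0.07623/2 = 0.03812 mol → 2.25 g
Anode: 2Cl⁻ → Cl₂ + 2e⁻ → n(Cl₂) = 0.07623/2 = 0.03812 mol → 0.854 L

2.25 g Co; 0.854 L Cl₂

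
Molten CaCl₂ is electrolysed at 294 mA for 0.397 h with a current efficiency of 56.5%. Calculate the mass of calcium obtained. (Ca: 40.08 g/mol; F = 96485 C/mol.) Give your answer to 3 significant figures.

Q = 0.294 × 1429.2 = 420.2 C
n(e⁻) = 420.2 / 96485 = 0.004355 mol
Ca²⁺ + 2e⁻ → Ca, so theoretical m(Ca) = 0.002178 × 40.08 = 0.08729 g
Actual mass = 56.5% × 0.08729 = 0.0493 g

0.0493 g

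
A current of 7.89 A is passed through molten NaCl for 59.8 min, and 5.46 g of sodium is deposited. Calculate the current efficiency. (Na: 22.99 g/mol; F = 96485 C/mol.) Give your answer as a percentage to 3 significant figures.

Q = 7.89 × 3588 = 28310 C
n(e⁻) = 28310 / 96485 = 0.2934 mol
Na⁺ + e⁻ → Na, so theoretical n(Na) = 0.2934 mol → 6.745 g
Efficiency = 5.46 / 6.745 = 0.8095 = 80.9%

80.9%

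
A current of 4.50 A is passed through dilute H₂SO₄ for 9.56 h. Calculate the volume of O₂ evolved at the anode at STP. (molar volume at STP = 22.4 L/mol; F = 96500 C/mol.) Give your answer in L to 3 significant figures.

8.99 L

Q = 4.50 A × 34416 s = 1.549×10^5 C
Moles of electrons = 1.549×10^5 / 96500 = 1.605 mol
2H₂O → O₂ + 4H⁺ + 4e⁻, so n(O₂) = 1.605 / 4 = 0.4013 mol
V = 0.4013 × 22.4 = 8.989 L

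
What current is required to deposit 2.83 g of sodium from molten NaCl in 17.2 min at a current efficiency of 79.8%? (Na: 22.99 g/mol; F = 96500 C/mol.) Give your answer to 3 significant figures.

14.4 A

n(Na) = 2.83 / 22.99 = 0.1231 mol
Na⁺ + e⁻ → Na, so n(e⁻) = 0.1231 mol
Q = 0.1231 × 96500 / 0.798 = 14890 C
I = Q / t = 14890 / 1032 s = 14.4 A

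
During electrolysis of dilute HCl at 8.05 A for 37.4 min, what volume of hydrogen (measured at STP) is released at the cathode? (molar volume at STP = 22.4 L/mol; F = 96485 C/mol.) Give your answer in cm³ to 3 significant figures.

2100 cm³

Q = It = 8.05 × 2244 = 18060 C
Moles of electrons = 18060 / 96485 = 0.1872 mol
2H⁺ + 2e⁻ → H₂, so n(H₂) = 0.1872 / 2 = 0.09360 mol
V = 0.09360 × 22.4 = 2.097 L
= 2100 cm³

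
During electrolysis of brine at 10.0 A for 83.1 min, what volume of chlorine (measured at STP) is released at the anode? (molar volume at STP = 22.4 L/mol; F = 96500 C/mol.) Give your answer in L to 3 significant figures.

5.79 L

Q = It = 10.0 × 4986 = 49860 C
Moles of electrons = 49860 / 96500 = 0.5167 mol
2Cl⁻ → Cl₂ + 2e⁻, so n(Cl₂) = 0.5167 / 2 = 0.2584 mol
V = 0.2584 × 22.4 = 5.788 L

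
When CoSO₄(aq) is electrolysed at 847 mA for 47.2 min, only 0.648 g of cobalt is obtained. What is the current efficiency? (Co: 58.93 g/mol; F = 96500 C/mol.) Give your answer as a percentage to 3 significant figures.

Q = 0.847 × 2832 = 2399 C
n(e⁻) = 2399 / 96500 = 0.02486 mol
Co²⁺ + 2e⁻ → Co, so theoretical n(Co) = 0.01243 mol → 0.7325 g
Efficiency = 0.648 / 0.7325 = 0.8846 = 88.5%

88.5%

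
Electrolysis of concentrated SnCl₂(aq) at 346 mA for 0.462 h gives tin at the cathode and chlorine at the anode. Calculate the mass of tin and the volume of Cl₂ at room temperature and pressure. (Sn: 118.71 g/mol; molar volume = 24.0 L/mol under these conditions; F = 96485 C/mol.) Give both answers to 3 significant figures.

0.354 g Sn; 0.0716 L Cl₂

Q = 0.346 × 1663.2 = 575.5 C; n(e⁻) = 575.5 / 96485 = 0.005965 mol
Cathode: Sn²⁺ + 2e⁻ → Sn → n(Sn) = 0.005965/2 = 0.002983 mol → 0.354 g
Anode: 2Cl⁻ → Cl₂ + 2e⁻ → n(Cl₂) = 0.005965/2 = 0.002983 mol → 0.0716 L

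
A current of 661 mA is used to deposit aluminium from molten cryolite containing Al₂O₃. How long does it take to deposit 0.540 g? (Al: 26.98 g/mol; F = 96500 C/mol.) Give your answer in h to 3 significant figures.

2.43 h

n(Al) = 0.540 / 26.98 = 0.02001 mol
Al³⁺ + 3e⁻ → Al, so n(e⁻) = 3 × 0.02001 = 0.06003 mol
Q = 0.06003 × 96500 = 5793 C
t = Q / I = 5793 / 0.661 = 8764 s = 2.43 h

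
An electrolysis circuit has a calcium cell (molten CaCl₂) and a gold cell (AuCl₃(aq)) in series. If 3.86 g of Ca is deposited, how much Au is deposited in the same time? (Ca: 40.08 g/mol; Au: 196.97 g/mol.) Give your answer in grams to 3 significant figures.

n(Ca) = 3.86 / 40.08 = 0.09631 mol
Ca²⁺ + 2e⁻ → Ca, so n(e⁻) = 2 × 0.09631 = 0.1926 mol
Same current for the same time ⇒ same n(e⁻) = 0.1926 mol in both cells.
Au³⁺ + 3e⁻ → Au, so n(Au) = 0.1926 / 3 = 0.06420 mol
m(Au) = 0.06420 × 196.97 = 12.6 g

12.6 g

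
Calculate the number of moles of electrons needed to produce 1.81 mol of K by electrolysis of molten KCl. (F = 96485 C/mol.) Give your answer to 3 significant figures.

K⁺ + e⁻ → K, so n(e⁻) = 1 × 1.81 = 1.810 mol

1.81 mol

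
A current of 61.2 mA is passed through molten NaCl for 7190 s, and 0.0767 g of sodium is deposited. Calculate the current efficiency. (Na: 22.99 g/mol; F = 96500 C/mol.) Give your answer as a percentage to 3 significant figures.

Q = 0.0612 × 7190 = 440.0 C
n(e⁻) = 440.0 / 96500 = 0.004560 mol
Na⁺ + e⁻ → Na, so theoretical n(Na) = 0.004560 mol → 0.1048 g
Efficiency = 0.0767 / 0.1048 = 0.7319 = 73.2%

73.2%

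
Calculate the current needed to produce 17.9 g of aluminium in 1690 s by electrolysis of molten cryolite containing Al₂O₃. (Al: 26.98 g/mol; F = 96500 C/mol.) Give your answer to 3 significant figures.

n(Al) = 17.9 / 26.98 = 0.6635 mol
Al³⁺ + 3e⁻ → Al, so n(e⁻) = 3 × 0.6635 = 1.991 mol
Q = 1.991 × 96500 = 1.921×10^5 C
I = Q / t = 1.921×10^5 / 1690 s = 114 A

114 A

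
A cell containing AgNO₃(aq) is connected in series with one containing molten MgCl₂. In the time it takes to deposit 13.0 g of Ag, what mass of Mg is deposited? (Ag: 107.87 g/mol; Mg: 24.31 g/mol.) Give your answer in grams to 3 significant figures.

1.46 g

n(Ag) = 13.0 / 107.87 = 0.1205 mol
Ag⁺ + e⁻ → Ag, so n(e⁻) = 0.1205 mol
In series, the same 0.1205 mol of electrons flows through the second cell.
Mg²⁺ + 2e⁻ → Mg, so n(Mg) = 0.1205 / 2 = 0.06025 mol
m(Mg) = 0.06025 × 24.31 = 1.46 g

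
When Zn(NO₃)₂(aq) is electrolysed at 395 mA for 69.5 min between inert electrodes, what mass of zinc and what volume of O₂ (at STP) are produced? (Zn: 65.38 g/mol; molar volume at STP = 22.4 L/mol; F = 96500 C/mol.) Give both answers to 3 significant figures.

0.558 g Zn; 0.0956 L O₂

Q = 0.395 × 4170 = 1647 C; n(e⁻) = 1647 / 96500 = 0.01707 mol
Cathode: Zn²⁺ + 2e⁻ → Zn → n(Zn) = 0.01707/2 = 0.008535 mol → 0.558 g
Anode: 2H₂O → O₂ + 4H⁺ + 4e⁻ → n(O₂) = 0.01707/4 = 0.004268 mol → 0.0956 L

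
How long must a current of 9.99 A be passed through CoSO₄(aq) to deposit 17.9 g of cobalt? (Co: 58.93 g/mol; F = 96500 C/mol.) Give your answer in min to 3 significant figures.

n(Co) = 17.9 / 58.93 = 0.3038 mol
Co²⁺ + 2e⁻ → Co, so n(e⁻) = 2 × 0.3038 = 0.6076 mol
Q = 0.6076 × 96500 = 58630 C
t = Q / I = 58630 / 9.99 = 5869 s = 97.8 min

97.8 min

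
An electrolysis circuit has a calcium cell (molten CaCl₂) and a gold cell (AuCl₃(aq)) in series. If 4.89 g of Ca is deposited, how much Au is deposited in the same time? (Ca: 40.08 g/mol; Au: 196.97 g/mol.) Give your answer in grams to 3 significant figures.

n(Ca) = 4.89 / 40.08 = 0.1220 mol
Ca²⁺ + 2e⁻ → Ca, so n(e⁻) = 2 × 0.1220 = 0.2440 mol
Since the cells are in series, n(e⁻) in the Au cell is also 0.2440 mol.
Au³⁺ + 3e⁻ → Au, so n(Au) = 0.2440 / 3 = 0.08133 mol
m(Au) = 0.08133 × 196.97 = 16.0 g

16.0 g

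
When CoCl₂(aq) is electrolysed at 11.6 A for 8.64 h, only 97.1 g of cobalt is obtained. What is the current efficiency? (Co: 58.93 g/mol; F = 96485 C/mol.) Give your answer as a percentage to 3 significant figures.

88.1%

Q = 11.6 × 31104 = 3.608×10^5 C
n(e⁻) = 3.608×10^5 / 96485 = 3.739 mol
Co²⁺ + 2e⁻ → Co, so theoretical n(Co) = 1.870 mol → 110.2 g
Efficiency = 97.1 / 110.2 = 0.8811 = 88.1%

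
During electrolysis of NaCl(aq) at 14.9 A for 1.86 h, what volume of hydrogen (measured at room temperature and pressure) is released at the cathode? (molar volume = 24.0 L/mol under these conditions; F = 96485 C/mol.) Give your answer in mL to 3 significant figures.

12400 mL

Q = 14.9 A × 6696 s = 99770 C
n(e⁻) = Q/F = 99770/96485 = 1.034 mol
2H⁺ + 2e⁻ → H₂, so n(H₂) = 1.034 / 2 = 0.5170 mol
V = 0.5170 × 24.0 = 12.41 L
= 12400 mL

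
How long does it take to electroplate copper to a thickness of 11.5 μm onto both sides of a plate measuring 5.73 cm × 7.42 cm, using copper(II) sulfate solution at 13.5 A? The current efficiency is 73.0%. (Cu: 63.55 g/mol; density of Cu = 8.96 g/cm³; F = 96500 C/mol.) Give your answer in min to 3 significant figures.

4.50 min

Plated area = 2 × 5.73 × 7.42 = 85.03 cm²
Volume = 85.03 × 11.5×10⁻⁴ cm = 0.09778 cm³
m(Cu) = 0.09778 × 8.96 = 0.8761 g
n(Cu) = 0.8761 / 63.55 = 0.01379 mol; n(e⁻) = 2 × 0.01379 = 0.02758 mol
Q = 0.02758 × 96500 / 0.730 = 3646 C
t = 3646 / 13.5 = 270.1 s = 4.50 min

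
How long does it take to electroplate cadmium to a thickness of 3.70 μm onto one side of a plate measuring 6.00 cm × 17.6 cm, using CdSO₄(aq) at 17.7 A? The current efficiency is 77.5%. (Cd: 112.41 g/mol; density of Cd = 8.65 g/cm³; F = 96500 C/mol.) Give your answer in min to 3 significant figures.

0.705 min

Plated area = 6.00 × 17.6 = 105.6 cm²
Volume = 105.6 × 3.70×10⁻⁴ cm = 0.03907 cm³
m(Cd) = 0.03907 × 8.65 = 0.3380 g
n(Cd) = 0.3380 / 112.41 = 0.003007 mol; n(e⁻) = 2 × 0.003007 = 0.006014 mol
Q = 0.006014 × 96500 / 0.775 = 748.8 C
t = 748.8 / 17.7 = 42.31 s = 0.705 min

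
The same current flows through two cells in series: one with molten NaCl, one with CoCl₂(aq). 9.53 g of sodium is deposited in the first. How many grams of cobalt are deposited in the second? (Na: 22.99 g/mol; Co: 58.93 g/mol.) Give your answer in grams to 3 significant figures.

12.2 g

n(Na) = 9.53 / 22.99 = 0.4145 mol
Na⁺ + e⁻ → Na, so n(e⁻) = 0.4145 mol
Since the cells are in series, n(e⁻) in the Co cell is also 0.4145 mol.
Co²⁺ + 2e⁻ → Co, so n(Co) = 0.4145 / 2 = 0.2073 mol
m(Co) = 0.2073 × 58.93 = 12.2 g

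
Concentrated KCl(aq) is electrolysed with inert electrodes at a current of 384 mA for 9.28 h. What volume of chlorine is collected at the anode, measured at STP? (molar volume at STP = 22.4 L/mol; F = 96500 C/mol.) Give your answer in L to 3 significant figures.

Q = It = 0.384 × 33408 = 12830 C
n(e⁻) = 12830 / 96500 = 0.1330 mol
2Cl⁻ → Cl₂ + 2e⁻, so n(Cl₂) = 0.1330 / 2 = 0.06650 mol
V = 0.06650 × 22.4 = 1.490 L

1.49 L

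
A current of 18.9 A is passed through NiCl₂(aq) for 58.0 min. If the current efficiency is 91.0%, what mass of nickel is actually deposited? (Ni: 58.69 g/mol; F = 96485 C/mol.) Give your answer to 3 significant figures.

Q = 18.9 × 3480 = 65770 C
n(e⁻) = 65770 / 96485 = 0.6817 mol
Ni²⁺ + 2e⁻ → Ni, so theoretical m(Ni) = 0.3409 × 58.69 = 20.01 g
Actual mass = 91.0% × 20.01 = 18.2 g

18.2 g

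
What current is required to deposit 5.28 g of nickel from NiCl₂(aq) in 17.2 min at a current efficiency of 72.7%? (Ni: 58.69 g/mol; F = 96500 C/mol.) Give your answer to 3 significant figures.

23.1 A

n(Ni) = 5.28 / 58.69 = 0.08996 mol
Ni²⁺ + 2e⁻ → Ni, so n(e⁻) = 2 × 0.08996 = 0.1799 mol
Q = 0.1799 × 96500 / 0.727 = 23880 C
I = Q / t = 23880 / 1032 s = 23.1 A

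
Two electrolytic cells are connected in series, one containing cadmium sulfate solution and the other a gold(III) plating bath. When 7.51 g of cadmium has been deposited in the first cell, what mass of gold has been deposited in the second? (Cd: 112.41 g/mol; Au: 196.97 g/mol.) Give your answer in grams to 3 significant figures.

8.77 g

n(Cd) = 7.51 / 112.41 = 0.06681 mol
Cd²⁺ + 2e⁻ → Cd, so n(e⁻) = 2 × 0.06681 = 0.1336 mol
In series, the same 0.1336 mol of electrons flows through the second cell.
Au³⁺ + 3e⁻ → Au, so n(Au) = 0.1336 / 3 = 0.04453 mol
m(Au) = 0.04453 × 196.97 = 8.77 g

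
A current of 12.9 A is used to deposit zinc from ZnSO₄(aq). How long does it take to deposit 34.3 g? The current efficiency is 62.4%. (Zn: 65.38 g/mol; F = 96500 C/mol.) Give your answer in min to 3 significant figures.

n(Zn) = 34.3 / 65.38 = 0.5246 mol
Zn²⁺ + 2e⁻ → Zn, so n(e⁻) = 2 × 0.5246 = 1.049 mol
Q = 1.049 × 96500 / 0.624 = 1.622×10^5 C
t = Q / I = 1.622×10^5 / 12.9 = 12570 s = 210 min

210 min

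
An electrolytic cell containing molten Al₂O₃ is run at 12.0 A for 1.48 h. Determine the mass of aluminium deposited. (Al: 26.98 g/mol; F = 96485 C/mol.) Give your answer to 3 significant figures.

Q = It = 12.0 × 5328 = 63940 C
Moles of electrons = 63940 / 96485 = 0.6627 mol
Al³⁺ + 3e⁻ → Al, so n(Al) = 0.6627 / 3 = 0.2209 mol
m = 0.2209 × 26.98 = 5.96 g

5.96 g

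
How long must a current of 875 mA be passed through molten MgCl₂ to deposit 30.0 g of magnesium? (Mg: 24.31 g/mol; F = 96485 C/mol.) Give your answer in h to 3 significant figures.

75.6 h

n(Mg) = 30.0 / 24.31 = 1.234 mol
Mg²⁺ + 2e⁻ → Mg, so n(e⁻) = 2 × 1.234 = 2.468 mol
Q = 2.468 × 96485 = 2.381×10^5 C
t = Q / I = 2.381×10^5 / 0.875 = 2.721×10^5 s = 75.6 h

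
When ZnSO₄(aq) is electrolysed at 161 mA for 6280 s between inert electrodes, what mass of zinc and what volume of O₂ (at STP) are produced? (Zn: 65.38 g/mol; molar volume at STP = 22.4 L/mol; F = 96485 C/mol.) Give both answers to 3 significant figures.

Q = 0.161 × 6280 = 1011 C; n(e⁻) = 1011 / 96485 = 0.01048 mol
Cathode: Zn²⁺ + 2e⁻ → Zn → n(Zn) = 0.01048/2 = 0.005240 mol → 0.343 g
Anode: 2H₂O → O₂ + 4H⁺ + 4e⁻ → n(O₂) = 0.01048/4 = 0.002620 mol → 0.0587 L

0.343 g Zn; 0.0587 L O₂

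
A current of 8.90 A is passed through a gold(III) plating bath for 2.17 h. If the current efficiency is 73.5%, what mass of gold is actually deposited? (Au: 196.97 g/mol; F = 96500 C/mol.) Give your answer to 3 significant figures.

Q = 8.90 × 7812 = 69530 C
n(e⁻) = 69530 / 96500 = 0.7205 mol
Au³⁺ + 3e⁻ → Au, so theoretical m(Au) = 0.2402 × 196.97 = 47.31 g
Actual mass = 73.5% × 47.31 = 34.8 g

34.8 g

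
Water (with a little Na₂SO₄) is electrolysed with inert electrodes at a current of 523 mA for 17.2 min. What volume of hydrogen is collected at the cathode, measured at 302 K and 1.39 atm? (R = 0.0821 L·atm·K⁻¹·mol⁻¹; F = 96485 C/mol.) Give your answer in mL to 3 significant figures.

49.9 mL

Charge passed = 0.523 × 1032 = 539.7 C
n(e⁻) = Q/F = 539.7/96485 = 0.005594 mol
2H⁺ + 2e⁻ → H₂, so n(H₂) = 0.005594 / 2 = 0.002797 mol
V = nRT/P = 0.002797 × 0.0821 × 302 / 1.39 = 0.04989 L
= 49.9 mL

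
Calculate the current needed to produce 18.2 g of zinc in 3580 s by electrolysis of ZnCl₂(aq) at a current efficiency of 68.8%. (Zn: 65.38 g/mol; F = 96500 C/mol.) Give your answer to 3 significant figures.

21.8 A

n(Zn) = 18.2 / 65.38 = 0.2784 mol
Zn²⁺ + 2e⁻ → Zn, so n(e⁻) = 2 × 0.2784 = 0.5568 mol
Q = 0.5568 × 96500 / 0.688 = 78100 C
I = Q / t = 78100 / 3580 s = 21.8 A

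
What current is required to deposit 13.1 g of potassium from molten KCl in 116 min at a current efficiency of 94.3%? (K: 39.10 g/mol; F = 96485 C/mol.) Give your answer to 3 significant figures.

n(K) = 13.1 / 39.10 = 0.3350 mol
K⁺ + e⁻ → K, so n(e⁻) = 0.3350 mol
Q = 0.3350 × 96485 / 0.943 = 34280 C
I = Q / t = 34280 / 6960 s = 4.93 A

4.93 A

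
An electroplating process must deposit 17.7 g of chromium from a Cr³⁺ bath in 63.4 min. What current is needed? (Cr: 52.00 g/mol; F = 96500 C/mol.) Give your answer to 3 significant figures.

n(Cr) = 17.7 / 52.00 = 0.3404 mol
Cr³⁺ + 3e⁻ → Cr, so n(e⁻) = 3 × 0.3404 = 1.021 mol
Q = 1.021 × 96500 = 98530 C
I = Q / t = 98530 / 3804 s = 25.9 A

25.9 A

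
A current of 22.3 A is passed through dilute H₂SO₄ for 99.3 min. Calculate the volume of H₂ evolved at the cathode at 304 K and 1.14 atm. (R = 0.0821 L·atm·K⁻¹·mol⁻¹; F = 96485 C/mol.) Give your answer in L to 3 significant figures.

15.1 L

Q = It = 22.3 × 5958 = 1.329×10^5 C
Moles of electrons = 1.329×10^5 / 96485 = 1.377 mol
2H⁺ + 2e⁻ → H₂, so n(H₂) = 1.377 / 2 = 0.6885 mol
V = nRT/P = 0.6885 × 0.0821 × 304 / 1.14 = 15.07 L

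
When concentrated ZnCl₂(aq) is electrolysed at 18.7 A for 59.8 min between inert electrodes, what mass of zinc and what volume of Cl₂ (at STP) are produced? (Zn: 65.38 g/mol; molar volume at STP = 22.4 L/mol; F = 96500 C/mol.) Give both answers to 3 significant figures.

22.7 g Zn; 7.79 L Cl₂

Q = 18.7 × 3588 = 67100 C; n(e⁻) = 67100 / 96500 = 0.6953 mol
Cathode: Zn²⁺ + 2e⁻ → Zn → n(Zn) = 0.6953/2 = 0.3477 mol → 22.7 g
Anode: 2Cl⁻ → Cl₂ + 2e⁻ → n(Cl₂) = 0.6953/2 = 0.3477 mol → 7.79 L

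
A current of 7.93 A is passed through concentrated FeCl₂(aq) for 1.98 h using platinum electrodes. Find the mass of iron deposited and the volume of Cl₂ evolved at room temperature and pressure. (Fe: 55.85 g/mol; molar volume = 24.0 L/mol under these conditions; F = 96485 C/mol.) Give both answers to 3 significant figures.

Q = 7.93 × 7128 = 56530 C; n(e⁻) = 56530 / 96485 = 0.5859 mol
Cathode: Fe²⁺ + 2e⁻ → Fe → n(Fe) = 0.5859/2 = 0.2930 mol → 16.4 g
Anode: 2Cl⁻ → Cl₂ + 2e⁻ → n(Cl₂) = 0.5859/2 = 0.2930 mol → 7.03 L

16.4 g Fe; 7.03 L Cl₂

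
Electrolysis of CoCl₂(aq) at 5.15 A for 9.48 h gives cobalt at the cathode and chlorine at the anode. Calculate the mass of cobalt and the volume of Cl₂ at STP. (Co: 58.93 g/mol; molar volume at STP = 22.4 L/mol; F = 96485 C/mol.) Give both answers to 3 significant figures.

53.7 g Co; 20.4 L Cl₂

Q = 5.15 × 34128 = 1.758×10^5 C; n(e⁻) = 1.758×10^5 / 96485 = 1.822 mol
Cathode: Co²⁺ + 2e⁻ → Co → n(Co) = 1.822/2 = 0.9110 mol → 53.7 g
Anode: 2Cl⁻ → Cl₂ + 2e⁻ → n(Cl₂) = 1.822/2 = 0.9110 mol → 20.4 L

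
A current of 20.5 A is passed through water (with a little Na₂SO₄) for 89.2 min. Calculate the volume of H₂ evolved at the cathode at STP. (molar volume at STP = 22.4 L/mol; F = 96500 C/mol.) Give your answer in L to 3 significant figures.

Q = 20.5 A × 5352 s = 1.097×10^5 C
n(e⁻) = Q/F = 1.097×10^5/96500 = 1.137 mol
2H⁺ + 2e⁻ → H₂, so n(H₂) = 1.137 / 2 = 0.5685 mol
V = 0.5685 × 22.4 = 12.73 L

12.7 L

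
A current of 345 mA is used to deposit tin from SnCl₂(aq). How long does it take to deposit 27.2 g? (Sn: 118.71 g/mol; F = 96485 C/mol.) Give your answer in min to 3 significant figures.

2140 min

n(Sn) = 27.2 / 118.71 = 0.2291 mol
Sn²⁺ + 2e⁻ → Sn, so n(e⁻) = 2 × 0.2291 = 0.4582 mol
Q = 0.4582 × 96485 = 44210 C
t = Q / I = 44210 / 0.345 = 1.281×10^5 s = 2140 min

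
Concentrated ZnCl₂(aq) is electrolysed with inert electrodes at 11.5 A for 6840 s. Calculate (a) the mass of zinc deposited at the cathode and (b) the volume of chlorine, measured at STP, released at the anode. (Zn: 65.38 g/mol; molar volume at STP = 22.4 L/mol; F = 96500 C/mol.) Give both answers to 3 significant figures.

Q = 11.5 × 6840 = 78660 C; n(e⁻) = 78660 / 96500 = 0.8151 mol
Cathode: Zn²⁺ + 2e⁻ → Zn → n(Zn) = 0.8151/2 = 0.4076 mol → 26.6 g
Anode: 2Cl⁻ → Cl₂ + 2e⁻ → n(Cl₂) = 0.8151/2 = 0.4076 mol → 9.13 L

26.6 g Zn; 9.13 L Cl₂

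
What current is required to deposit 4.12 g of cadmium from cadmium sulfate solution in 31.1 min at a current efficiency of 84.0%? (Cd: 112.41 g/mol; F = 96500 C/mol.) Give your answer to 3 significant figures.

4.51 A

n(Cd) = 4.12 / 112.41 = 0.03665 mol
Cd²⁺ + 2e⁻ → Cd, so n(e⁻) = 2 × 0.03665 = 0.07330 mol
Q = 0.07330 × 96500 / 0.840 = 8421 C
I = Q / t = 8421 / 1866 s = 4.51 A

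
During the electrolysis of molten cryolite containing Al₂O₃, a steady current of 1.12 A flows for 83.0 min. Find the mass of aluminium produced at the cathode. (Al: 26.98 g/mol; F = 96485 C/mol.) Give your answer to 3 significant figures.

Charge passed = 1.12 × 4980 = 5578 C
n(e⁻) = 5578 / 96485 = 0.05781 mol
Al³⁺ + 3e⁻ → Al, so n(Al) = 0.05781 / 3 = 0.01927 mol
m = 0.01927 × 26.98 = 0.520 g

0.520 g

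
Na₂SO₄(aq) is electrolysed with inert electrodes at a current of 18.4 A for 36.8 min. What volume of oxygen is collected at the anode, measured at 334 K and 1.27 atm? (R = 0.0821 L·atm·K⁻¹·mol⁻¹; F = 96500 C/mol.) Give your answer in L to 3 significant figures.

Charge passed = 18.4 × 2208 = 40630 C
Moles of electrons = 40630 / 96500 = 0.4210 mol
2H₂O → O₂ + 4H⁺ + 4e⁻, so n(O₂) = 0.4210 / 4 = 0.1053 mol
V = nRT/P = 0.1053 × 0.0821 × 334 / 1.27 = 2.274 L

2.27 L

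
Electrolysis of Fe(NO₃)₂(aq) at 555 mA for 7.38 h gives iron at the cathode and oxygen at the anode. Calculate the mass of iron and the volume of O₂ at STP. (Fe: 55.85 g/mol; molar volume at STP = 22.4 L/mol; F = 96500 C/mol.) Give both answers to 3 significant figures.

Q = 0.555 × 26568 = 14750 C; n(e⁻) = 14750 / 96500 = 0.1528 mol
Cathode: Fe²⁺ + 2e⁻ → Fe → n(Fe) = 0.1528/2 = 0.07640 mol → 4.27 g
Anode: 2H₂O → O₂ + 4H⁺ + 4e⁻ → n(O₂) = 0.1528/4 = 0.03820 mol → 0.856 L

4.27 g Fe; 0.856 L O₂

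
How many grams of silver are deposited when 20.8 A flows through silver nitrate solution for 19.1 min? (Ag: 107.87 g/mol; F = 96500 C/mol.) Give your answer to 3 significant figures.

Q = 20.8 A × 1146 s = 23840 C
n(e⁻) = 23840 / 96500 = 0.2470 mol
Ag⁺ + e⁻ → Ag, so n(Ag) = 0.2470 mol
m = 0.2470 × 107.87 = 26.6 g

26.6 g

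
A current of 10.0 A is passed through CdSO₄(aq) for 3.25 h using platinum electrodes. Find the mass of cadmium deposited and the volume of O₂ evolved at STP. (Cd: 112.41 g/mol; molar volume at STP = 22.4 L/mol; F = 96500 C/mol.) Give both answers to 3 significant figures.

68.1 g Cd; 6.79 L O₂

Q = 10.0 × 11700 = 1.170×10^5 C; n(e⁻) = 1.170×10^5 / 96500 = 1.212 mol
Cathode: Cd²⁺ + 2e⁻ → Cd → n(Cd) = 1.212/2 = 0.6060 mol → 68.1 g
Anode: 2H₂O → O₂ + 4H⁺ + 4e⁻ → n(O₂) = 1.212/4 = 0.3030 mol → 6.79 L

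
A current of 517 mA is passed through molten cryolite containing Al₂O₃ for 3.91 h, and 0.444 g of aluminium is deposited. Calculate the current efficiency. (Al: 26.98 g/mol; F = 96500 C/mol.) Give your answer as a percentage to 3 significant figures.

65.5%

Q = 0.517 × 14076 = 7277 C
n(e⁻) = 7277 / 96500 = 0.07541 mol
Al³⁺ + 3e⁻ → Al, so theoretical n(Al) = 0.02514 mol → 0.6783 g
Efficiency = 0.444 / 0.6783 = 0.6546 = 65.5%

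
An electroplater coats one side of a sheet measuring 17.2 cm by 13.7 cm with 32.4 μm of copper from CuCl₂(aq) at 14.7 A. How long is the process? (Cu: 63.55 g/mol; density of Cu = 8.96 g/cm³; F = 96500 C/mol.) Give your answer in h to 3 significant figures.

0.393 h

Plated area = 17.2 × 13.7 = 235.6 cm²
Volume = 235.6 × 32.4×10⁻⁴ cm = 0.7633 cm³
m(Cu) = 0.7633 × 8.96 = 6.839 g
n(Cu) = 6.839 / 63.55 = 0.1076 mol; n(e⁻) = 2 × 0.1076 = 0.2152 mol
Q = 0.2152 × 96500 = 20770 C
t = 20770 / 14.7 = 1413 s = 0.393 h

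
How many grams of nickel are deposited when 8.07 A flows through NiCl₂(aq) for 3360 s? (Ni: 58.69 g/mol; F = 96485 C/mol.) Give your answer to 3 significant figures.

Q = It = 8.07 × 3360 = 27120 C
Moles of electrons = 27120 / 96485 = 0.2811 mol
Ni²⁺ + 2e⁻ → Ni, so n(Ni) = 0.2811 / 2 = 0.1406 mol
m = 0.1406 × 58.69 = 8.25 g

8.25 g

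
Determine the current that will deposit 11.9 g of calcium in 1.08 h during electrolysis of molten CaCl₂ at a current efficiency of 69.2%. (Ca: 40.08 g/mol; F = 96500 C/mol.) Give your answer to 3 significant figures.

n(Ca) = 11.9 / 40.08 = 0.2969 mol
Ca²⁺ + 2e⁻ → Ca, so n(e⁻) = 2 × 0.2969 = 0.5938 mol
Q = 0.5938 × 96500 / 0.692 = 82810 C
I = Q / t = 82810 / 3888 s = 21.3 A

21.3 A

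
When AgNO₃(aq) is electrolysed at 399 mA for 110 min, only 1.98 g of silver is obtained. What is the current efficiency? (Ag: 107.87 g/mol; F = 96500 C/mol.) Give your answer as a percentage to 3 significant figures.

Q = 0.399 × 6600 = 2633 C
n(e⁻) = 2633 / 96500 = 0.02728 mol
Ag⁺ + e⁻ → Ag, so theoretical n(Ag) = 0.02728 mol → 2.943 g
Efficiency = 1.98 / 2.943 = 0.6728 = 67.3%

67.3%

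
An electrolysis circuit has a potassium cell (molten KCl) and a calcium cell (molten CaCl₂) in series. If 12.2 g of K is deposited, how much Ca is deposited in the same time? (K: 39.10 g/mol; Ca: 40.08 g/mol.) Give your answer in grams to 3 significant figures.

6.25 g

n(K) = 12.2 / 39.10 = 0.3120 mol
K⁺ + e⁻ → K, so n(e⁻) = 0.3120 mol
Since the cells are in series, n(e⁻) in the Ca cell is also 0.3120 mol.
Ca²⁺ + 2e⁻ → Ca, so n(Ca) = 0.3120 / 2 = 0.1560 mol
m(Ca) = 0.1560 × 40.08 = 6.25 g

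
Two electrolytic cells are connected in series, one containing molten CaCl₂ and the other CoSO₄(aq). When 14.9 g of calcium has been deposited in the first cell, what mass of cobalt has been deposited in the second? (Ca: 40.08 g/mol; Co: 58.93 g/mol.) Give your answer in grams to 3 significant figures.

n(Ca) = 14.9 / 40.08 = 0.3718 mol
Ca²⁺ + 2e⁻ → Ca, so n(e⁻) = 2 × 0.3718 = 0.7436 mol
In series, the same 0.7436 mol of electrons flows through the second cell.
Co²⁺ + 2e⁻ → Co, so n(Co) = 0.7436 / 2 = 0.3718 mol
m(Co) = 0.3718 × 58.93 = 21.9 g

21.9 g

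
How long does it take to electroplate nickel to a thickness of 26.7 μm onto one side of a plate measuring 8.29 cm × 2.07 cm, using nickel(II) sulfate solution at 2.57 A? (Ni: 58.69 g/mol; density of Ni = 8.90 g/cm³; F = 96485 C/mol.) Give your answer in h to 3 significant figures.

Plated area = 8.29 × 2.07 = 17.16 cm²
Volume = 17.16 × 26.7×10⁻⁴ cm = 0.04582 cm³
m(Ni) = 0.04582 × 8.90 = 0.4078 g
n(Ni) = 0.4078 / 58.69 = 0.006948 mol; n(e⁻) = 2 × 0.006948 = 0.01390 mol
Q = 0.01390 × 96485 = 1341 C
t = 1341 / 2.57 = 521.8 s = 0.145 h

0.145 h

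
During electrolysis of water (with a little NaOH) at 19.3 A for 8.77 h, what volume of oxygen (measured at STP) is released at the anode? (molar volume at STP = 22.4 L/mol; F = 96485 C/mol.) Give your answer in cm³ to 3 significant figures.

35400 cm³

Q = It = 19.3 × 31572 = 6.093×10^5 C
Moles of electrons = 6.093×10^5 / 96485 = 6.315 mol
2H₂O → O₂ + 4H⁺ + 4e⁻, so n(O₂) = 6.315 / 4 = 1.579 mol
V = 1.579 × 22.4 = 35.37 L
= 35400 cm³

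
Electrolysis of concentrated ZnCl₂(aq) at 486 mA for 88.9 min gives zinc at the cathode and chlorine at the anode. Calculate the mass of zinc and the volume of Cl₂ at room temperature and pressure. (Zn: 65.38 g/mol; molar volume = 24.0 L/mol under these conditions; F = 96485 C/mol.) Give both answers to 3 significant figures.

0.878 g Zn; 0.322 L Cl₂

Q = 0.486 × 5334 = 2592 C; n(e⁻) = 2592 / 96485 = 0.02686 mol
Cathode: Zn²⁺ + 2e⁻ → Zn → n(Zn) = 0.02686/2 = 0.01343 mol → 0.878 g
Anode: 2Cl⁻ → Cl₂ + 2e⁻ → n(Cl₂) = 0.02686/2 = 0.01343 mol → 0.322 L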